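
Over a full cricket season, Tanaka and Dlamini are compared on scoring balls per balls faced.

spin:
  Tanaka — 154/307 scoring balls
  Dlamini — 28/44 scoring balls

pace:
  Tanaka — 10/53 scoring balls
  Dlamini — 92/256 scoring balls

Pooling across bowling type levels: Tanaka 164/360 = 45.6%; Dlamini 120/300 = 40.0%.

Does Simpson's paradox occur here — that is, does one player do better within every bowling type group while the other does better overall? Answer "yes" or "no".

yes

Within each bowling type level (spin 50.2% vs 63.6%; pace 18.9% vs 35.9%), Dlamini has the higher rate every time. Pooled: 45.6% vs 40.0% — Tanaka has the higher rate overall. The two comparisons disagree.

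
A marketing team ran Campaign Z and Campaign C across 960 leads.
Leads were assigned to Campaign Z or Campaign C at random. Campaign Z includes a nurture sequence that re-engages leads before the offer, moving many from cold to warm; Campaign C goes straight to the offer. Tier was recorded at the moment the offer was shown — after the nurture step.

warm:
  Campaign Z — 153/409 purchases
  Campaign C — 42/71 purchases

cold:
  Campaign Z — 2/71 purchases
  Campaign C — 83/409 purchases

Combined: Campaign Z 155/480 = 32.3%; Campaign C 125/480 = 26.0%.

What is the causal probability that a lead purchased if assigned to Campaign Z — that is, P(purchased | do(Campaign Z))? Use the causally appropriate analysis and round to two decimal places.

Campaign C is higher inside every engagement tier stratum but Campaign Z is higher in aggregate. Whether to stratify depends on how engagement tier relates to the campaign.
Engagement tier lies on the pathway campaign → engagement tier → outcome, so adjusting for it blocks the indirect effect. For the total causal effect of campaign, use the unadjusted pooled rates.
So P(outcome | do(Campaign Z)) is just the pooled rate for Campaign Z: 155/480 = 0.323.

0.32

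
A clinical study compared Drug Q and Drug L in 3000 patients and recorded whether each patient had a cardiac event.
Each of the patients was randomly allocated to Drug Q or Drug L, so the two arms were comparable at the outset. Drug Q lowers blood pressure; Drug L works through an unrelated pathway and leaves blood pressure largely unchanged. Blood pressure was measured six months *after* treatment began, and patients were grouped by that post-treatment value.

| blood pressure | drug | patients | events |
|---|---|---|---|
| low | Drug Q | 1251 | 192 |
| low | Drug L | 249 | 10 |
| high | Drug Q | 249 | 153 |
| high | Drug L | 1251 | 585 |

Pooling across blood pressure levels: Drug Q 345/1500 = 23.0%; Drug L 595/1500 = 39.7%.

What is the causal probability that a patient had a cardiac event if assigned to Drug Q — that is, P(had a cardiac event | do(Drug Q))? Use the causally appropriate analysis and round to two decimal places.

The stratified and pooled comparisons disagree (Drug L wins within each blood pressure; Drug Q wins overall), so the answer turns on the causal role of blood pressure.
Blood pressure here is a post-treatment variable shaped by the drug; conditioning on it would introduce bias rather than remove it. The overall comparison is the causal one.
So P(outcome | do(Drug Q)) is just the pooled rate for Drug Q: 345/1500 = 0.230.

0.23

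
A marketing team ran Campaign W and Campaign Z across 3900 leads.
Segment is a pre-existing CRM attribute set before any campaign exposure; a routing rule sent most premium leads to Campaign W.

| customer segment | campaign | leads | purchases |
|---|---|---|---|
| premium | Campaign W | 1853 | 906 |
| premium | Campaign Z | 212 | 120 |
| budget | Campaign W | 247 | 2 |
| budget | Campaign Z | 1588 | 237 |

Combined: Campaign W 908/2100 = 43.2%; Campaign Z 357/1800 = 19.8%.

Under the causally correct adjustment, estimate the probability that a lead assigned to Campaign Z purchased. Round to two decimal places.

0.37

The stratified and pooled comparisons disagree (Campaign Z wins within each customer segment; Campaign W wins overall), so the answer turns on the causal role of customer segment.
Nothing the campaign does changes customer segment; the imbalance is an allocation artefact. With customer segment also predicting the outcome, the pooled figure is confounded, and the within-stratum comparison is the causal one.
Standardising Campaign Z to the population customer segment mix: 0.529·120/212 + 0.471·237/1588 = 0.370.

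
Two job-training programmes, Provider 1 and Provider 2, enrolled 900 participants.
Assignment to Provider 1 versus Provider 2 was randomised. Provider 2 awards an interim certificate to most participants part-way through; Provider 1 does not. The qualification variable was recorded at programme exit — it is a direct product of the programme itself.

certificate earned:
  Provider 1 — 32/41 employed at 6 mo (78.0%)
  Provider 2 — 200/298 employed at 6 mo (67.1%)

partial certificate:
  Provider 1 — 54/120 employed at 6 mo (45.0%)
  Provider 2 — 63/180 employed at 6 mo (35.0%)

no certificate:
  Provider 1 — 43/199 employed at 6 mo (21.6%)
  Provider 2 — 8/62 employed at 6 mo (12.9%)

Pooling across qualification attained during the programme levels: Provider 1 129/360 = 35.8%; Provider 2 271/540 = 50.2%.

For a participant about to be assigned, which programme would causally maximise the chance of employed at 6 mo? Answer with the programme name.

Provider 1 is higher inside every qualification attained during the programme stratum but Provider 2 is higher in aggregate. Whether to stratify depends on how qualification attained during the programme relates to the programme.
Qualification attained during the programme is downstream of the programme. One should not condition on a consequence of treatment, so the overall rates are the right comparison.
Pooled: Provider 1 35.8% vs Provider 2 50.2%; Provider 2 is higher overall.

Provider 2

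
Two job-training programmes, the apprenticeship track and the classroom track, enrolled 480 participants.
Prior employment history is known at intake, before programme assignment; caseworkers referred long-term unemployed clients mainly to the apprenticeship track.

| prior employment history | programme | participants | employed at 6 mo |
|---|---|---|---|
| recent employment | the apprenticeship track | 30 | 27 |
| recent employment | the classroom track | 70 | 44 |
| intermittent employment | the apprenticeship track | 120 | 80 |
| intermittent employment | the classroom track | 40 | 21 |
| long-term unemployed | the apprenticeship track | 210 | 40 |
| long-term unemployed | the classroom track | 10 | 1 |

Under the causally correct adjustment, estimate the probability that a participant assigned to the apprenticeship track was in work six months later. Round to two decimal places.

the apprenticeship track is higher inside every prior employment history stratum but the classroom track is higher in aggregate. Whether to stratify depends on how prior employment history relates to the programme.
Since prior employment history is a pre-existing factor (not a product of the programme) and it affects the outcome on its own, it is a confounder. The stratified rates, not the pooled rate, identify the causal effect.
Standardising the apprenticeship track to the population prior employment history mix: 0.208·27/30 + 0.333·80/120 + 0.458·40/210 = 0.497.

0.50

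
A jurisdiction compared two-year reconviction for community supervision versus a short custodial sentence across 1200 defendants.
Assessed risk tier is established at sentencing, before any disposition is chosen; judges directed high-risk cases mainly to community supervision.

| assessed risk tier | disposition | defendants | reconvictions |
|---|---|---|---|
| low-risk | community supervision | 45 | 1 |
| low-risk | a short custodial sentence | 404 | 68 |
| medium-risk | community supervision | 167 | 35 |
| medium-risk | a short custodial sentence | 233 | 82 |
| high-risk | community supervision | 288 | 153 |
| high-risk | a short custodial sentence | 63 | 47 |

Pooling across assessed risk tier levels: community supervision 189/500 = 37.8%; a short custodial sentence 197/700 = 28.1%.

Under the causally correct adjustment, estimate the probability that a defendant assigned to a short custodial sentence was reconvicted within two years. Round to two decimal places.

0.40

community supervision is lower inside every assessed risk tier stratum but a short custodial sentence is lower in aggregate. Whether to stratify depends on how assessed risk tier relates to the disposition.
Since assessed risk tier is a pre-existing factor (not a product of the disposition) and it affects the outcome on its own, it is a confounder. The stratified rates, not the pooled rate, identify the causal effect.
Standardising a short custodial sentence to the population assessed risk tier mix: 0.374·68/404 + 0.333·82/233 + 0.292·47/63 = 0.399.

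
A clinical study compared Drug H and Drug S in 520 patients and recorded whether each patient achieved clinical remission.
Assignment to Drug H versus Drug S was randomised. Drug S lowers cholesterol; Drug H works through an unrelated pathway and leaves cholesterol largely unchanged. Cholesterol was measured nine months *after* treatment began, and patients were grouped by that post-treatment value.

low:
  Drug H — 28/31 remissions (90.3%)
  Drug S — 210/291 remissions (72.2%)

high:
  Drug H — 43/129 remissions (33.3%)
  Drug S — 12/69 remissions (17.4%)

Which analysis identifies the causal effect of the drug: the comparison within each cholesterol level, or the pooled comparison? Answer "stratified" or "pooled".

pooled

Stratifying would compare drugs among patients the drugs themselves sorted into cholesterol groups — a form of selection on an intermediate. The unconditioned pooled rates give the total causal effect.
Pooled: Drug H 44.4% vs Drug S 61.7%; Drug S is higher overall.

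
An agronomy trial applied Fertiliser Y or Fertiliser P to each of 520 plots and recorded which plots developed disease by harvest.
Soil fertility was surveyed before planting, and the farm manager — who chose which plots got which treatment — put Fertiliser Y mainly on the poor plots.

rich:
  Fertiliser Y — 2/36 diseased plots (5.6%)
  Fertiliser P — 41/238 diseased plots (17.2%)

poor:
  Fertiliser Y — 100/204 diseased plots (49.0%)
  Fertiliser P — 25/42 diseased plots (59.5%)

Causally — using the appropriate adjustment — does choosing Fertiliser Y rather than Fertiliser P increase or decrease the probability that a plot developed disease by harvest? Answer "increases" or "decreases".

Within every soil fertility level Fertiliser Y has the lower rate, yet pooled Fertiliser P does — Simpson's reversal.
Soil fertility differs across fertilisers for reasons unrelated to any effect of the fertiliser itself, and it separately predicts the outcome — a classic confounder. We must compare within soil fertility levels.
Within each level — rich: 5.6% vs 17.2%; poor: 49.0% vs 59.5% — Fertiliser Y is lower every time.

decreases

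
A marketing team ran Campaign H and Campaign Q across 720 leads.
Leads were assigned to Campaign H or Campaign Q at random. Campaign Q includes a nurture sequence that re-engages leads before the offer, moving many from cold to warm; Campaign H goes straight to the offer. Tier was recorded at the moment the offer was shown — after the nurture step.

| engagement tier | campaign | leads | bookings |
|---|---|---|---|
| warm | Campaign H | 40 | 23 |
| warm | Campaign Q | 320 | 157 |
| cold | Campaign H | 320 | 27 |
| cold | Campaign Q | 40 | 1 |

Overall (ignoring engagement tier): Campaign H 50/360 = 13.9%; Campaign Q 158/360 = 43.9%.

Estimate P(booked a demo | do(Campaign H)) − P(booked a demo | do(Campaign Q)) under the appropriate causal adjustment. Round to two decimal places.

-0.30

Campaign H is higher inside every engagement tier stratum but Campaign Q is higher in aggregate. Whether to stratify depends on how engagement tier relates to the campaign.
The distribution of engagement tier is itself part of what the campaign does — it is an intermediate outcome. Holding it fixed would remove that part of the effect; the total effect is the pooled difference.
The causal difference is the pooled difference: 0.139 − 0.439 = -0.300.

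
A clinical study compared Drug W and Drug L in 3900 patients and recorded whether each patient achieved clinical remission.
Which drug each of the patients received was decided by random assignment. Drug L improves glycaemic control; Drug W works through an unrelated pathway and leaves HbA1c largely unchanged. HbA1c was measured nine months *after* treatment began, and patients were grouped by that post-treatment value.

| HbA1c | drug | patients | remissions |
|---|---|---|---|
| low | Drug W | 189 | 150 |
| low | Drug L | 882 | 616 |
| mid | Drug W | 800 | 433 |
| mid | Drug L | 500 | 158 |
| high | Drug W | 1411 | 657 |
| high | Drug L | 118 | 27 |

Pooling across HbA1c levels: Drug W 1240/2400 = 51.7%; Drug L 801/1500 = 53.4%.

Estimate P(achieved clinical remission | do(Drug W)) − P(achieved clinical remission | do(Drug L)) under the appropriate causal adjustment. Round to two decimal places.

-0.02

HbA1c is recorded after the drug and is itself shifted by it — it sits on the causal path from drug to outcome. Conditioning on a mediator would strip out part of the effect we want; the pooled comparison gives the total causal effect.
The causal difference is the pooled difference: 0.517 − 0.534 = -0.017.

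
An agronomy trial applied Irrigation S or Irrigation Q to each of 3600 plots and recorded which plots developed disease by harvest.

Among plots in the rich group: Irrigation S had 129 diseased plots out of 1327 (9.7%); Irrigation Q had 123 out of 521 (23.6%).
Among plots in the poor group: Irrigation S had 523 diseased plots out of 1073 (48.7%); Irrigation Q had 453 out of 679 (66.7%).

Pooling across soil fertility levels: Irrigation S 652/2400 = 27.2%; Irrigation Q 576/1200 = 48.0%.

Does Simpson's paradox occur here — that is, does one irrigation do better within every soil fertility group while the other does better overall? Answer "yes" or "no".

no

Within each soil fertility level (rich 9.7% vs 23.6%; poor 48.7% vs 66.7%), Irrigation S has the lower rate every time. Pooled: 27.2% vs 48.0% — Irrigation S has the lower rate overall. They agree.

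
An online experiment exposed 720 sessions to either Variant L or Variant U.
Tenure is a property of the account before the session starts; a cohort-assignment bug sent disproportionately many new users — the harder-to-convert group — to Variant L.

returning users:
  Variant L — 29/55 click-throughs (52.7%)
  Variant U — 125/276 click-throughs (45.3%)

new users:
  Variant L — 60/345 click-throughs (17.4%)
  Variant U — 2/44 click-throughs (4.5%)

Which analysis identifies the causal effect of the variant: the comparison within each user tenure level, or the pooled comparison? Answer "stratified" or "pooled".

Nothing the variant does changes user tenure; the imbalance is an allocation artefact. With user tenure also predicting the outcome, the pooled figure is confounded, and the within-stratum comparison is the causal one.
Within each level — returning users: 52.7% vs 45.3%; new users: 17.4% vs 4.5% — Variant L is higher every time.

stratified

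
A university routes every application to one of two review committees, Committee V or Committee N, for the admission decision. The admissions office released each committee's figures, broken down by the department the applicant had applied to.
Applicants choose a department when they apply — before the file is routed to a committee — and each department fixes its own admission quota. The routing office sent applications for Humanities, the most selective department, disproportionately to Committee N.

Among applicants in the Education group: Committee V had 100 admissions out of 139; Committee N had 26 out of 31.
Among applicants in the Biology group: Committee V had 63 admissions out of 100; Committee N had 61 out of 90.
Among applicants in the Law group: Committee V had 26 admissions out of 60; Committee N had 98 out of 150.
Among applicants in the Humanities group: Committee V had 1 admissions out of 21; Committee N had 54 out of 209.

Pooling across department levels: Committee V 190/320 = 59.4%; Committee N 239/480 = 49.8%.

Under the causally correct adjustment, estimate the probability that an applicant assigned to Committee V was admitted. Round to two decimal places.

Department satisfies the back-door criterion: it is not a descendant of the review committee, and it blocks the spurious path from review committee to outcome. Adjusting for it (i.e., using the within-department rates) gives the causal effect.
Standardising Committee V to the population department mix: 0.212·100/139 + 0.237·63/100 + 0.263·26/60 + 0.287·1/21 = 0.430.

0.43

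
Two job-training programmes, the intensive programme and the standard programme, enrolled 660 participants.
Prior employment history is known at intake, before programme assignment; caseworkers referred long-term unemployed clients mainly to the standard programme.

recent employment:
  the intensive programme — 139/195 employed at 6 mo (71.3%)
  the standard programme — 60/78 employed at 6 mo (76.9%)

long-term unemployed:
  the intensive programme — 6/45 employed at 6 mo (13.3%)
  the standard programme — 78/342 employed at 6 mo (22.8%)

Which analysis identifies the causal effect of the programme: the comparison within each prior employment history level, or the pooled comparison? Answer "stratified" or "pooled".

stratified

Within every prior employment history level the standard programme has the higher rate, yet pooled the intensive programme does — Simpson's reversal.
Prior employment history differs across programmes for reasons unrelated to any effect of the programme itself, and it separately predicts the outcome — a classic confounder. We must compare within prior employment history levels.
Within each level — recent employment: 71.3% vs 76.9%; long-term unemployed: 13.3% vs 22.8% — the standard programme is higher every time.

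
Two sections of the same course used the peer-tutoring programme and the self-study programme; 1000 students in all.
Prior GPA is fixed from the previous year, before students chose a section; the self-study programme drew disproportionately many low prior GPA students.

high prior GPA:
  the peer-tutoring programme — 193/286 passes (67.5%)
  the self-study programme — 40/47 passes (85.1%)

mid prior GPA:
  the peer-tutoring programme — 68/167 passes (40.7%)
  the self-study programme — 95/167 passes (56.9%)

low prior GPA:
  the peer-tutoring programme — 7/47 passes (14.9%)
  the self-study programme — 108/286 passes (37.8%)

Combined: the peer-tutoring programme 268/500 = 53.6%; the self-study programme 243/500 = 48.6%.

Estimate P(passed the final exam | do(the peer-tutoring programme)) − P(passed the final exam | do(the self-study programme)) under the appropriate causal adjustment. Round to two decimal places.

-0.19

the self-study programme is higher inside every prior GPA band stratum but the peer-tutoring programme is higher in aggregate. Whether to stratify depends on how prior GPA band relates to the teaching method.
Nothing the teaching method does changes prior GPA band; the imbalance is an allocation artefact. With prior GPA band also predicting the outcome, the pooled figure is confounded, and the within-stratum comparison is the causal one.
Adjusting over the population distribution of prior GPA band: 0.333·(0.675−0.851) + 0.334·(0.407−0.569) + 0.333·(0.149−0.378) = -0.189.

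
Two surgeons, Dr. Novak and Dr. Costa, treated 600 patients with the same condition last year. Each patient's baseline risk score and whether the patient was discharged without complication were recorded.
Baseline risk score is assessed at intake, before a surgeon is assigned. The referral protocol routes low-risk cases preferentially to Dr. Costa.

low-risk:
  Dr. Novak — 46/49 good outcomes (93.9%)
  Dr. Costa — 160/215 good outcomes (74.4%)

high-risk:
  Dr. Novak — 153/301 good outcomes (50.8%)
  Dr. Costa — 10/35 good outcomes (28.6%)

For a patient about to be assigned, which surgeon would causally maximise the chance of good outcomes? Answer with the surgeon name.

Dr. Novak

Within every baseline risk score level Dr. Novak has the higher rate, yet pooled Dr. Costa does — Simpson's reversal.
Baseline risk score differs across surgeons for reasons unrelated to any effect of the surgeon itself, and it separately predicts the outcome — a classic confounder. We must compare within baseline risk score levels.
Within each level — low-risk: 93.9% vs 74.4%; high-risk: 50.8% vs 28.6% — Dr. Novak is higher every time.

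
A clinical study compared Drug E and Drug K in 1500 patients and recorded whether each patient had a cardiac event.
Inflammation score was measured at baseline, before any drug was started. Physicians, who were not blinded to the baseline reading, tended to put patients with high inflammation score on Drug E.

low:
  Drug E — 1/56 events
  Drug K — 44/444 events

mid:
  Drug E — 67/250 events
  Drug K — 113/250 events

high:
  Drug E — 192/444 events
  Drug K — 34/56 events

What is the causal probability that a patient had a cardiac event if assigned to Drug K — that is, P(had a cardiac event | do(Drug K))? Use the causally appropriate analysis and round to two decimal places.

Within every inflammation score level Drug E has the lower rate, yet pooled Drug K does — Simpson's reversal.
Nothing the drug does changes inflammation score; the imbalance is an allocation artefact. With inflammation score also predicting the outcome, the pooled figure is confounded, and the within-stratum comparison is the causal one.
Standardising Drug K to the population inflammation score mix: 0.333·44/444 + 0.333·113/250 + 0.333·34/56 = 0.386.

0.39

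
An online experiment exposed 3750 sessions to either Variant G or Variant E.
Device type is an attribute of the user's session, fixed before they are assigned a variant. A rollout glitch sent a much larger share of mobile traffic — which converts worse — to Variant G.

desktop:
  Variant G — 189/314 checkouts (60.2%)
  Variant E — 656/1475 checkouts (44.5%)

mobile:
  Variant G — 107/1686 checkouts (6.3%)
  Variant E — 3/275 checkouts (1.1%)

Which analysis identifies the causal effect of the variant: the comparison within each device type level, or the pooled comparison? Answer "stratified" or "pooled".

stratified

Variant G is higher inside every device type stratum but Variant E is higher in aggregate. Whether to stratify depends on how device type relates to the variant.
Since device type is a pre-existing factor (not a product of the variant) and it affects the outcome on its own, it is a confounder. The stratified rates, not the pooled rate, identify the causal effect.
Within each level — desktop: 60.2% vs 44.5%; mobile: 6.3% vs 1.1% — Variant G is higher every time.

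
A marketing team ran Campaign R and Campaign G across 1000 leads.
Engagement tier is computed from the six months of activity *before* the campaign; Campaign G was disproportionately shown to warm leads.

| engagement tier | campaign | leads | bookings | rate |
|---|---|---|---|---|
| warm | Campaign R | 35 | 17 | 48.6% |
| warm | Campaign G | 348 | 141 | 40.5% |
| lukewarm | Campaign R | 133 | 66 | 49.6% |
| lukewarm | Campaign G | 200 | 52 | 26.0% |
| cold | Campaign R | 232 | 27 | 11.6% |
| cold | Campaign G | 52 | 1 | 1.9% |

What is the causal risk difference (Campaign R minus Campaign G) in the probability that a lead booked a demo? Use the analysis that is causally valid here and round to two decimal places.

Engagement tier is set before the campaign has any effect — it is not caused by the campaign — and it independently drives the outcome. That makes it a confounder, so the causal comparison is within engagement tier levels.
Adjusting over the population distribution of engagement tier: 0.383·(0.486−0.405) + 0.333·(0.496−0.260) + 0.284·(0.116−0.019) = +0.137.

+0.14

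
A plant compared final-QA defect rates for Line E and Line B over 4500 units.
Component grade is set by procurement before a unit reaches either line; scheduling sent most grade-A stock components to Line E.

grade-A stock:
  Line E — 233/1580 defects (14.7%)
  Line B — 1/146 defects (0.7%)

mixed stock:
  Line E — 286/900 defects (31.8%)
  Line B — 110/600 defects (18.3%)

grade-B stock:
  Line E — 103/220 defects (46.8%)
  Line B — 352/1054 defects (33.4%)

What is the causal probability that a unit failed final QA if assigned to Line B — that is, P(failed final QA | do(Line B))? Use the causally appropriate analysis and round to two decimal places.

0.16

Line B is lower inside every component grade stratum but Line E is lower in aggregate. Whether to stratify depends on how component grade relates to the line.
Component grade satisfies the back-door criterion: it is not a descendant of the line, and it blocks the spurious path from line to outcome. Adjusting for it (i.e., using the within-component grade rates) gives the causal effect.
Standardising Line B to the population component grade mix: 0.384·1/146 + 0.333·110/600 + 0.283·352/1054 = 0.158.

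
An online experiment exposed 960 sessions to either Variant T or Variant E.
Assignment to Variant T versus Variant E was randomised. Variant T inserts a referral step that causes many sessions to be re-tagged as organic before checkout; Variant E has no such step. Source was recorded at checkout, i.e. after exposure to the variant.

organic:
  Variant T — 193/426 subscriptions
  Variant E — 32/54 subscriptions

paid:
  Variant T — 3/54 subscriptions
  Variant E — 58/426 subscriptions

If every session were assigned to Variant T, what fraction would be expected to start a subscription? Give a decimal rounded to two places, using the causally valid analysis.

Traffic source lies on the pathway variant → traffic source → outcome, so adjusting for it blocks the indirect effect. For the total causal effect of variant, use the unadjusted pooled rates.
So P(outcome | do(Variant T)) is just the pooled rate for Variant T: 196/480 = 0.408.

0.41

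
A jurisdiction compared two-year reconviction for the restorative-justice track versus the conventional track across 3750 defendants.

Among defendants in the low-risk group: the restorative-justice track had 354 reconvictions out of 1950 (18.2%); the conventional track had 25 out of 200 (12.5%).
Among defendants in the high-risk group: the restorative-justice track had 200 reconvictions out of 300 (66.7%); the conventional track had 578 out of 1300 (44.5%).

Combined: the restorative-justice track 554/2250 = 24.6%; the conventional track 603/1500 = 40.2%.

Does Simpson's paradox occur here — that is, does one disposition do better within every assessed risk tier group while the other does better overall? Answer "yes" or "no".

Within each assessed risk tier level (low-risk 18.2% vs 12.5%; high-risk 66.7% vs 44.5%), the conventional track has the lower rate every time. Pooled: 24.6% vs 40.2% — the restorative-justice track has the lower rate overall. The two comparisons disagree.

yes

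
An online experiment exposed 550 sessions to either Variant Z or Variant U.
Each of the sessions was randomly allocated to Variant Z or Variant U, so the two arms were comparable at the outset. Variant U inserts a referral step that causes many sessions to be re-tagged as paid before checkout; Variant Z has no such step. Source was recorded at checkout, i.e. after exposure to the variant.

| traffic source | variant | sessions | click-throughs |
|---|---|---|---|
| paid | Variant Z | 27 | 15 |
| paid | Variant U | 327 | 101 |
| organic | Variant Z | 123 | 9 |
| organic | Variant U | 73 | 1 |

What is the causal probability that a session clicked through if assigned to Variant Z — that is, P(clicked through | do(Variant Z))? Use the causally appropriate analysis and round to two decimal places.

0.16

Because the variant influences traffic source, traffic source is a post-treatment mediator, not a confounder. Stratifying on it would bias the estimate; the causal effect is the crude pooled difference.
So P(outcome | do(Variant Z)) is just the pooled rate for Variant Z: 24/150 = 0.160.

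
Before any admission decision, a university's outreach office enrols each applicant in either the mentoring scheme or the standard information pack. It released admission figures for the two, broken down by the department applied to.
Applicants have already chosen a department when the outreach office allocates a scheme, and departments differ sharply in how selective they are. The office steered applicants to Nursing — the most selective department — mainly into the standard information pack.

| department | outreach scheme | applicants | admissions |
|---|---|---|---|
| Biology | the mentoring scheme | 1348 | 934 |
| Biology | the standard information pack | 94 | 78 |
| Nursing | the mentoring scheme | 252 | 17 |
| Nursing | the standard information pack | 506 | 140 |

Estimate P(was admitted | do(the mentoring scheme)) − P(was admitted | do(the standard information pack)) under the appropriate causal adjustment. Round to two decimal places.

Department satisfies the back-door criterion: it is not a descendant of the outreach scheme, and it blocks the spurious path from outreach scheme to outcome. Adjusting for it (i.e., using the within-department rates) gives the causal effect.
Adjusting over the population distribution of department: 0.655·(0.693−0.830) + 0.345·(0.067−0.277) = -0.162.

-0.16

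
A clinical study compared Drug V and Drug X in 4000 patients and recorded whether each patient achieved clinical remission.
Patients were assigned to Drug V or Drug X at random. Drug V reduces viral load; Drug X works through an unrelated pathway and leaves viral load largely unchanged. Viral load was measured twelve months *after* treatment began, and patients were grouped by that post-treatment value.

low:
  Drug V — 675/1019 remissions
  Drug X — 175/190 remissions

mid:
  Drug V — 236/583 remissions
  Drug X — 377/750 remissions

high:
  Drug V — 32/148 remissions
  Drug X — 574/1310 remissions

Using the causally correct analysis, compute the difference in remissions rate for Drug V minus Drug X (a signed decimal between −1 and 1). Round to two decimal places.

+0.04

The distribution of viral load is itself part of what the drug does — it is an intermediate outcome. Holding it fixed would remove that part of the effect; the total effect is the pooled difference.
The causal difference is the pooled difference: 0.539 − 0.500 = +0.038.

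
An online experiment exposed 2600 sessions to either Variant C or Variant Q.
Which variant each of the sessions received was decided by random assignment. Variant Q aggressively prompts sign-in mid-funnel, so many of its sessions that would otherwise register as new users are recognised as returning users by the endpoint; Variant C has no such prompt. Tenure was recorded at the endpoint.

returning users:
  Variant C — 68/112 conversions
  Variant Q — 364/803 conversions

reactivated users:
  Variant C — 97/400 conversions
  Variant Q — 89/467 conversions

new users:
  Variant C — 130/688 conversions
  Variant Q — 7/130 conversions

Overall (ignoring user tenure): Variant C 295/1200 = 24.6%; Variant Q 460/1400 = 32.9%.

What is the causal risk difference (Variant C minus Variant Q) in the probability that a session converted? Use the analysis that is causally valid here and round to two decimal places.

-0.08

Because the variant influences user tenure, user tenure is a post-treatment mediator, not a confounder. Stratifying on it would bias the estimate; the causal effect is the crude pooled difference.
The causal difference is the pooled difference: 0.246 − 0.329 = -0.083.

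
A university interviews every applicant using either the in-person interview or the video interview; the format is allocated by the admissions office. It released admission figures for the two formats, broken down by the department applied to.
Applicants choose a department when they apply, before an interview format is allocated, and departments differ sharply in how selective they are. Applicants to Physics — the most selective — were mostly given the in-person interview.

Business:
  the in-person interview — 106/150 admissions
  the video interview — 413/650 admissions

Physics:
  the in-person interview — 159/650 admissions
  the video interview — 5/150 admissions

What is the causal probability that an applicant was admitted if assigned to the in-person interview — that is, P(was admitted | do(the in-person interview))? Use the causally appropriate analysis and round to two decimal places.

0.48

The stratified and pooled comparisons disagree (the in-person interview wins within each department; the video interview wins overall), so the answer turns on the causal role of department.
Nothing the interview format does changes department; the imbalance is an allocation artefact. With department also predicting the outcome, the pooled figure is confounded, and the within-stratum comparison is the causal one.
Standardising the in-person interview to the population department mix: 0.500·106/150 + 0.500·159/650 = 0.476.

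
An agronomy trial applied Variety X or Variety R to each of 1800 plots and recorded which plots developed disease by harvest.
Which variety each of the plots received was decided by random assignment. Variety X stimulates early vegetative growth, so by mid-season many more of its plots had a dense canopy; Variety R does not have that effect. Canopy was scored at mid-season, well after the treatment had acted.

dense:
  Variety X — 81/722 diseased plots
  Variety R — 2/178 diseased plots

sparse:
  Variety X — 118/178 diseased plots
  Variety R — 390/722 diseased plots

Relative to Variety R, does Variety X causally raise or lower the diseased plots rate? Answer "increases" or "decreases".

decreases

Mid-season canopy is downstream of the variety. One should not condition on a consequence of treatment, so the overall rates are the right comparison.
Pooled: Variety X 22.1% vs Variety R 43.6%; Variety X is lower overall.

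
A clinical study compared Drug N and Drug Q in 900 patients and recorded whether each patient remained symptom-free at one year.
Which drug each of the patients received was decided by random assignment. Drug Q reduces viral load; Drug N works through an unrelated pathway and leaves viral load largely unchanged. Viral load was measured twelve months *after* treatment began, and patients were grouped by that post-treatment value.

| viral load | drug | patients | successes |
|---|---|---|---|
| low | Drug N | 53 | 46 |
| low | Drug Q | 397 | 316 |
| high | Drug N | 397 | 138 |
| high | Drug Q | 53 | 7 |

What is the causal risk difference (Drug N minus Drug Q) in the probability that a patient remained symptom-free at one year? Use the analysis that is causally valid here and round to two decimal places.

The viral load-specific comparison favours Drug N throughout, but the pooled figures favour Drug Q. The question is whether to condition on viral load.
Because the drug influences viral load, viral load is a post-treatment mediator, not a confounder. Stratifying on it would bias the estimate; the causal effect is the crude pooled difference.
The causal difference is the pooled difference: 0.409 − 0.718 = -0.309.

-0.31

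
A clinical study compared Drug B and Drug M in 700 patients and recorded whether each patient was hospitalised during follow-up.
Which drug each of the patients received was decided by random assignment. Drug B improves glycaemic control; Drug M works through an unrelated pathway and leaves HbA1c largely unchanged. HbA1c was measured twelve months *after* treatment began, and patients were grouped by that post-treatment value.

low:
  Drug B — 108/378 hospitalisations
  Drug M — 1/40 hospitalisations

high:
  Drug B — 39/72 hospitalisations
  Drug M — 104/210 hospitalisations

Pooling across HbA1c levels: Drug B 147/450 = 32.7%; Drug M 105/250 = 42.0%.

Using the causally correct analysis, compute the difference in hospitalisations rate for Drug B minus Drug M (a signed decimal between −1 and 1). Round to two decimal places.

The stratified and pooled comparisons disagree (Drug M wins within each HbA1c; Drug B wins overall), so the answer turns on the causal role of HbA1c.
The distribution of HbA1c is itself part of what the drug does — it is an intermediate outcome. Holding it fixed would remove that part of the effect; the total effect is the pooled difference.
The causal difference is the pooled difference: 0.327 − 0.420 = -0.093.

-0.09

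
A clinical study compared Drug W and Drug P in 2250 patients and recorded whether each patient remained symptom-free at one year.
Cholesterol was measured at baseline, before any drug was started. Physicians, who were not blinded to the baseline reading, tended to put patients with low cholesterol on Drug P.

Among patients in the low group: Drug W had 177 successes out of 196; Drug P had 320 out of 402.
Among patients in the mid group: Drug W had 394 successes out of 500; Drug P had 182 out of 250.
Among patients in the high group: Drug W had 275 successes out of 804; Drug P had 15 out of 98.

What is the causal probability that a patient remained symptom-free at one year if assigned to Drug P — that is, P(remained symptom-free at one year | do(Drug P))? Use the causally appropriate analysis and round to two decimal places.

Since cholesterol is a pre-existing factor (not a product of the drug) and it affects the outcome on its own, it is a confounder. The stratified rates, not the pooled rate, identify the causal effect.
Standardising Drug P to the population cholesterol mix: 0.266·320/402 + 0.333·182/250 + 0.401·15/98 = 0.516.

0.52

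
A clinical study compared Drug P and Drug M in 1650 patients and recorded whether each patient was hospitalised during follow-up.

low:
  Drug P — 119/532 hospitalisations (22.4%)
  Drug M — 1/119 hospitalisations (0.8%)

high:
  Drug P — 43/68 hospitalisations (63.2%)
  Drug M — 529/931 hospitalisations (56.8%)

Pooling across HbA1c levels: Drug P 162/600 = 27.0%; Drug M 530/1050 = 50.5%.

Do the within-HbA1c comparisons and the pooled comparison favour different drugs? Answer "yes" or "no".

Within each HbA1c level (low 22.4% vs 0.8%; high 63.2% vs 56.8%), Drug M has the lower rate every time. Pooled: 27.0% vs 50.5% — Drug P has the lower rate overall. The two comparisons disagree.

yes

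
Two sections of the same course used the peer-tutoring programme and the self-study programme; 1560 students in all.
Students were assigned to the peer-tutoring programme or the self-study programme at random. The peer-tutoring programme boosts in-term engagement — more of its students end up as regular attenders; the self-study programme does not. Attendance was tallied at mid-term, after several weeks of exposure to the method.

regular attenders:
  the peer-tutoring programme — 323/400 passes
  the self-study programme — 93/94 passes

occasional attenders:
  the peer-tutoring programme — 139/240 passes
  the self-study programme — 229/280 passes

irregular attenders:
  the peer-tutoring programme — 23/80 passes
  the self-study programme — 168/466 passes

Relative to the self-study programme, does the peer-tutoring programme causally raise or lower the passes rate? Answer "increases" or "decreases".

increases

Within every mid-term attendance level the self-study programme has the higher rate, yet pooled the peer-tutoring programme does — Simpson's reversal.
Mid-term attendance is downstream of the teaching method. One should not condition on a consequence of treatment, so the overall rates are the right comparison.
Pooled: the peer-tutoring programme 67.4% vs the self-study programme 58.3%; the peer-tutoring programme is higher overall.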